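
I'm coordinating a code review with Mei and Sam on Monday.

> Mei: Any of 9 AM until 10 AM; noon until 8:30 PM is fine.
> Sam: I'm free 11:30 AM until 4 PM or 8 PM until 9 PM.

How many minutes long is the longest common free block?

Mei ∩ Sam: 12:00-16:00, 20:00-20:30.
Those are the intersection windows.
The longest is 12:00-16:00 at 240 minutes.

240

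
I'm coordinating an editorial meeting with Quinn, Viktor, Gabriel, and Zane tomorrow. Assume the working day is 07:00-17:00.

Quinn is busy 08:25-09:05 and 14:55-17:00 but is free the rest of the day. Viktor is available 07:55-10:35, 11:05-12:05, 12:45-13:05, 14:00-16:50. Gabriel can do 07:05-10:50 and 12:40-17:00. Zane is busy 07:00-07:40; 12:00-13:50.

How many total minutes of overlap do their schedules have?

Quinn free: 07:00-08:25, 09:05-14:55 (invert busy blocks within the working day).
Viktor free: 07:55-10:35, 11:05-12:05, 12:45-13:05, 14:00-16:50.
Gabriel free: 07:05-10:50, 12:40-17:00.
Zane free: 07:40-12:00, 13:50-17:00 (invert busy blocks within the working day).
Quinn ∩ Viktor: 07:55-08:25, 09:05-10:35, 11:05-12:05, 12:45-13:05, 14:00-14:55.
Quinn ∩ Viktor ∩ Gabriel: 07:55-08:25, 09:05-10:35, 12:45-13:05, 14:00-14:55.
Quinn ∩ Viktor ∩ Gabriel ∩ Zane: 07:55-08:25, 09:05-10:35, 14:00-14:55.
Summing the common windows: 30 + 90 + 55 = 175 minutes.

175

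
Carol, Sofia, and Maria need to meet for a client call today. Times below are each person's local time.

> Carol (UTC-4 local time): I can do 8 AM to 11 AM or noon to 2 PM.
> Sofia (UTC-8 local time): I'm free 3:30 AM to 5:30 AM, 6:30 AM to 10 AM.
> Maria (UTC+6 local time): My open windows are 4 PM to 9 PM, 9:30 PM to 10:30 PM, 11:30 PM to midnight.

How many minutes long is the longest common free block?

90

Carol in UTC: 12:00-15:00, 16:00-18:00 (add 4h to convert from UTC-4).
Sofia in UTC: 11:30-13:30, 14:30-18:00 (add 8h to convert from UTC-8).
Maria in UTC: 10:00-15:00, 15:30-16:30, 17:30-18:00 (subtract 6h to convert from UTC+6).
Carol ∩ Sofia: 12:00-13:30, 14:30-15:00, 16:00-18:00.
Carol ∩ Sofia ∩ Maria: 12:00-13:30, 14:30-15:00, 16:00-16:30, 17:30-18:00.
Those are the intersection windows.
The longest is 12:00-13:30 at 90 minutes.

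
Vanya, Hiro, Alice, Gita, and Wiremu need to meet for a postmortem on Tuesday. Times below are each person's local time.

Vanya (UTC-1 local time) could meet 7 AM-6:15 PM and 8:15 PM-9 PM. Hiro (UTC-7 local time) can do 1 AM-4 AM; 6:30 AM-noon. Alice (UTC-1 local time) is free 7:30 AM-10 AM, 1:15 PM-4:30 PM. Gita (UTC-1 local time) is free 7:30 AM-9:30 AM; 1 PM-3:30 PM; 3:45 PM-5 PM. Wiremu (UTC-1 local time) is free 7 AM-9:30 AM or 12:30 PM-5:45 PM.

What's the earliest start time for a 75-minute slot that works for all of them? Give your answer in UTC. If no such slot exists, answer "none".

Vanya in UTC: 08:00-19:15, 21:15-22:00 (add 1h to convert from UTC-1).
Hiro in UTC: 08:00-11:00, 13:30-19:00 (add 7h to convert from UTC-7).
Alice in UTC: 08:30-11:00, 14:15-17:30 (add 1h to convert from UTC-1).
Gita in UTC: 08:30-10:30, 14:00-16:30, 16:45-18:00 (add 1h to convert from UTC-1).
Wiremu in UTC: 08:00-10:30, 13:30-18:45 (add 1h to convert from UTC-1).
Vanya ∩ Hiro: 08:00-11:00, 13:30-19:00.
Vanya ∩ Hiro ∩ Alice: 08:30-11:00, 14:15-17:30.
Vanya ∩ Hiro ∩ Alice ∩ Gita: 08:30-10:30, 14:15-16:30, 16:45-17:30.
Vanya ∩ Hiro ∩ Alice ∩ Gita ∩ Wiremu: 08:30-10:30, 14:15-16:30, 16:45-17:30.
The first common window of at least 75 minutes is 08:30-10:30, so the earliest start is 08:30.

08:30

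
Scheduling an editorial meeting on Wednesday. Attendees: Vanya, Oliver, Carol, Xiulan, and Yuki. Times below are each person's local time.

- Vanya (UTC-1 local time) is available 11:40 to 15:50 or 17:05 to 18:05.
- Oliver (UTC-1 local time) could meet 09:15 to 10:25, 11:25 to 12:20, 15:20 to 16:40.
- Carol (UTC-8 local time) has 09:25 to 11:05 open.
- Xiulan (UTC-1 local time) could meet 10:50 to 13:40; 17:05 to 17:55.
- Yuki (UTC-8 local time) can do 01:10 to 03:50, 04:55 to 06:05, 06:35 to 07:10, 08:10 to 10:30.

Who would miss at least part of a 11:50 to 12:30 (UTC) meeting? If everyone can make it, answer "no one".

Carol, Oliver, Vanya, Yuki

Vanya in UTC: 12:40-16:50, 18:05-19:05 (add 1h to convert from UTC-1).
Oliver in UTC: 10:15-11:25, 12:25-13:20, 16:20-17:40 (add 1h to convert from UTC-1).
Carol in UTC: 17:25-19:05 (add 8h to convert from UTC-8).
Xiulan in UTC: 11:50-14:40, 18:05-18:55 (add 1h to convert from UTC-1).
Yuki in UTC: 09:10-11:50, 12:55-14:05, 14:35-15:10, 16:10-18:30 (add 8h to convert from UTC-8).
Vanya: not fully free for 11:50-12:30. Oliver: not fully free for 11:50-12:30. Carol: not fully free for 11:50-12:30. Xiulan: free for 11:50-12:30. Yuki: not fully free for 11:50-12:30.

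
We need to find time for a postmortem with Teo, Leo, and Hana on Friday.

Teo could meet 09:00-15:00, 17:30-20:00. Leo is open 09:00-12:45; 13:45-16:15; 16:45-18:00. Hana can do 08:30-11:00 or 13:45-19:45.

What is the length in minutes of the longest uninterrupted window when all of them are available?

Teo ∩ Leo: 09:00-12:45, 13:45-15:00, 17:30-18:00.
Teo ∩ Leo ∩ Hana: 09:00-11:00, 13:45-15:00, 17:30-18:00.
The longest is 09:00-11:00 at 120 minutes.

120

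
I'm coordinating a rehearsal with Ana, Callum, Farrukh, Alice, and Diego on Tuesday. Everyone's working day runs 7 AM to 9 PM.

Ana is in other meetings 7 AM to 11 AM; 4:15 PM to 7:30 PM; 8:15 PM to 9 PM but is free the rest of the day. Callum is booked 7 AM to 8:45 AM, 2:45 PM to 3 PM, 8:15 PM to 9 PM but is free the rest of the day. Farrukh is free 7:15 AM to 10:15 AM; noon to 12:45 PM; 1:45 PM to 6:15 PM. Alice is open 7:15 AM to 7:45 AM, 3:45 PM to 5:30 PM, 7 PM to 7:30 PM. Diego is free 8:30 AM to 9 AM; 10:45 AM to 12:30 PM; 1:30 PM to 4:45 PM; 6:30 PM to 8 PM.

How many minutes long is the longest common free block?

Ana free: 11:00-16:15, 19:30-20:15 (invert busy blocks within the working day).
Callum free: 08:45-14:45, 15:00-20:15 (invert busy blocks within the working day).
Farrukh free: 07:15-10:15, 12:00-12:45, 13:45-18:15.
Alice free: 07:15-07:45, 15:45-17:30, 19:00-19:30.
Diego free: 08:30-09:00, 10:45-12:30, 13:30-16:45, 18:30-20:00.
Ana ∩ Callum: 11:00-14:45, 15:00-16:15, 19:30-20:15.
Ana ∩ Callum ∩ Farrukh: 12:00-12:45, 13:45-14:45, 15:00-16:15.
Ana ∩ Callum ∩ Farrukh ∩ Alice: 15:45-16:15.
Ana ∩ Callum ∩ Farrukh ∩ Alice ∩ Diego: 15:45-16:15.
The longest is 15:45-16:15 at 30 minutes.

30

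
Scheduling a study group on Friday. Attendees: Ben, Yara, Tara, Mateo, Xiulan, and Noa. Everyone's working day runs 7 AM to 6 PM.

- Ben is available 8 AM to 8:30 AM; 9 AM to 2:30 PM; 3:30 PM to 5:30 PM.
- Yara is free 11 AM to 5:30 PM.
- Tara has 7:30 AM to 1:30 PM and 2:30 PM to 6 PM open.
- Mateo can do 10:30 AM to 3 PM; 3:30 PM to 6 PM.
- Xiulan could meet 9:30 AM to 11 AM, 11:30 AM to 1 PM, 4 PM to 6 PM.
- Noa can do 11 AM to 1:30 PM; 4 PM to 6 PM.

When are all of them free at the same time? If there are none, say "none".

11:30-13:00, 16:00-17:30

Ben ∩ Yara: 11:00-14:30, 15:30-17:30.
Ben ∩ Yara ∩ Tara: 11:00-13:30, 15:30-17:30.
Ben ∩ Yara ∩ Tara ∩ Mateo: 11:00-13:30, 15:30-17:30.
Ben ∩ Yara ∩ Tara ∩ Mateo ∩ Xiulan: 11:30-13:00, 16:00-17:30.
Ben ∩ Yara ∩ Tara ∩ Mateo ∩ Xiulan ∩ Noa: 11:30-13:00, 16:00-17:30.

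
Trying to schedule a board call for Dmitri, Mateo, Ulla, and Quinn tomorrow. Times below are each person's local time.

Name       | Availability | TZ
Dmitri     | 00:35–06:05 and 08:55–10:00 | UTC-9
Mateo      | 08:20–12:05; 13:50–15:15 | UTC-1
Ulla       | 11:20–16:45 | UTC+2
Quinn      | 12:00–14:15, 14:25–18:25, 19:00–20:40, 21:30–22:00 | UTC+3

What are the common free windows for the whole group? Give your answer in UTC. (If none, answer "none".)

09:35-11:15, 11:25-13:05

Dmitri in UTC: 09:35-15:05, 17:55-19:00 (add 9h to convert from UTC-9).
Mateo in UTC: 09:20-13:05, 14:50-16:15 (add 1h to convert from UTC-1).
Ulla in UTC: 09:20-14:45 (subtract 2h to convert from UTC+2).
Quinn in UTC: 09:00-11:15, 11:25-15:25, 16:00-17:40, 18:30-19:00 (subtract 3h to convert from UTC+3).
Dmitri ∩ Mateo: 09:35-13:05, 14:50-15:05.
Dmitri ∩ Mateo ∩ Ulla: 09:35-13:05.
Dmitri ∩ Mateo ∩ Ulla ∩ Quinn: 09:35-11:15, 11:25-13:05.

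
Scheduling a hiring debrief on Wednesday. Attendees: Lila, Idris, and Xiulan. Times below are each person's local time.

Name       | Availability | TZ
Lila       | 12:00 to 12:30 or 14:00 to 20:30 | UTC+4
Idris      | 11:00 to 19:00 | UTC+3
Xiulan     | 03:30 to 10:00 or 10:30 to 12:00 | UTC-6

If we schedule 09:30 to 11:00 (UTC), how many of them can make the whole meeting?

2

Lila in UTC: 08:00-08:30, 10:00-16:30 (subtract 4h to convert from UTC+4).
Idris in UTC: 08:00-16:00 (subtract 3h to convert from UTC+3).
Xiulan in UTC: 09:30-16:00, 16:30-18:00 (add 6h to convert from UTC-6).
Idris and Xiulan can make the full 09:30-11:00 slot — that's 2.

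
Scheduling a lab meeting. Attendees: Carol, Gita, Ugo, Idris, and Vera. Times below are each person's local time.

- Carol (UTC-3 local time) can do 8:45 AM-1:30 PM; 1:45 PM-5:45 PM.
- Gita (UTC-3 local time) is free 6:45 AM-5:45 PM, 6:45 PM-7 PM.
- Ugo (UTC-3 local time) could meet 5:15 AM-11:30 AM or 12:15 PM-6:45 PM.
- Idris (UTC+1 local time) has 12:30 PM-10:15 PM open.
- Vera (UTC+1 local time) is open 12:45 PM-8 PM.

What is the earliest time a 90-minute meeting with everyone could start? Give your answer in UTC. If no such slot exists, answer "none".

11:45

Carol in UTC: 11:45-16:30, 16:45-20:45 (add 3h to convert from UTC-3).
Gita in UTC: 09:45-20:45, 21:45-22:00 (add 3h to convert from UTC-3).
Ugo in UTC: 08:15-14:30, 15:15-21:45 (add 3h to convert from UTC-3).
Idris in UTC: 11:30-21:15 (subtract 1h to convert from UTC+1).
Vera in UTC: 11:45-19:00 (subtract 1h to convert from UTC+1).
Carol ∩ Gita: 11:45-16:30, 16:45-20:45.
Carol ∩ Gita ∩ Ugo: 11:45-14:30, 15:15-16:30, 16:45-20:45.
Carol ∩ Gita ∩ Ugo ∩ Idris: 11:45-14:30, 15:15-16:30, 16:45-20:45.
Carol ∩ Gita ∩ Ugo ∩ Idris ∩ Vera: 11:45-14:30, 15:15-16:30, 16:45-19:00.
Those are the intersection windows.
The first common window of at least 90 minutes is 11:45-14:30, so the earliest start is 11:45.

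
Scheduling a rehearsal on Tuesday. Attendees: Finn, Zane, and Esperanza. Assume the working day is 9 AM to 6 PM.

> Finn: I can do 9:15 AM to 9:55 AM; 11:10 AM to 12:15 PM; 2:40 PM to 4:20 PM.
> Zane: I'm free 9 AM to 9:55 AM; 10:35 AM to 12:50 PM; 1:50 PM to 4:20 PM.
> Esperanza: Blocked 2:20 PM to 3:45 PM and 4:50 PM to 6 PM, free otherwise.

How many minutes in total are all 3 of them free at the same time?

140

Finn free: 09:15-09:55, 11:10-12:15, 14:40-16:20.
Zane free: 09:00-09:55, 10:35-12:50, 13:50-16:20.
Esperanza free: 09:00-14:20, 15:45-16:50 (invert busy blocks within the working day).
Finn ∩ Zane: 09:15-09:55, 11:10-12:15, 14:40-16:20.
Finn ∩ Zane ∩ Esperanza: 09:15-09:55, 11:10-12:15, 15:45-16:20.
Summing the common windows: 40 + 65 + 35 = 140 minutes.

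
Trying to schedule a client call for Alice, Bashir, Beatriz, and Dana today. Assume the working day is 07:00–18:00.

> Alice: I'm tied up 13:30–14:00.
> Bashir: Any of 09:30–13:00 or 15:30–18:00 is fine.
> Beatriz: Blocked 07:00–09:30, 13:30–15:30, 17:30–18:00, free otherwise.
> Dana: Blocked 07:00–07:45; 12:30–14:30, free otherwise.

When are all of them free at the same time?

09:30-12:30, 15:30-17:30

Alice free: 07:00-13:30, 14:00-18:00 (invert busy blocks within the working day).
Bashir free: 09:30-13:00, 15:30-18:00.
Beatriz free: 09:30-13:30, 15:30-17:30 (invert busy blocks within the working day).
Dana free: 07:45-12:30, 14:30-18:00 (invert busy blocks within the working day).
Alice ∩ Bashir: 09:30-13:00, 15:30-18:00.
Alice ∩ Bashir ∩ Beatriz: 09:30-13:00, 15:30-17:30.
Alice ∩ Bashir ∩ Beatriz ∩ Dana: 09:30-12:30, 15:30-17:30.
Those are the intersection windows.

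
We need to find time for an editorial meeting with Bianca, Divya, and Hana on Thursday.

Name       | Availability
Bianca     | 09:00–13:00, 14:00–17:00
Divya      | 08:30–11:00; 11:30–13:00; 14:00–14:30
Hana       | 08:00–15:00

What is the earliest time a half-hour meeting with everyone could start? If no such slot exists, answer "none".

09:00

Bianca ∩ Divya: 09:00-11:00, 11:30-13:00, 14:00-14:30.
Bianca ∩ Divya ∩ Hana: 09:00-11:00, 11:30-13:00, 14:00-14:30.
So the common availability across everyone is 09:00-11:00, 11:30-13:00, 14:00-14:30.
The first common window of at least 30 minutes is 09:00-11:00, so the earliest start is 09:00.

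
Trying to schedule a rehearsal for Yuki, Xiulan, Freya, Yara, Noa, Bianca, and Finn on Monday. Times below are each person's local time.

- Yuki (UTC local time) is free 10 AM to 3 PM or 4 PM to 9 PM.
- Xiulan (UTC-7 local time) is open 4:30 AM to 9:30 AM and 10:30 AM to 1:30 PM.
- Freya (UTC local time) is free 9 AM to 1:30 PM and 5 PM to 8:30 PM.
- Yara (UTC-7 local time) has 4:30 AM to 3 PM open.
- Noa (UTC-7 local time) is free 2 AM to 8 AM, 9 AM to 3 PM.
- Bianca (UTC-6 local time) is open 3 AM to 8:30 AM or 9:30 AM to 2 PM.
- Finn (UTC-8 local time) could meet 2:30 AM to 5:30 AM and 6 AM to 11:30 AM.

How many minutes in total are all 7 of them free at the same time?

240

Yuki in UTC: 10:00-15:00, 16:00-21:00.
Xiulan in UTC: 11:30-16:30, 17:30-20:30 (add 7h to convert from UTC-7).
Freya in UTC: 09:00-13:30, 17:00-20:30.
Yara in UTC: 11:30-22:00 (add 7h to convert from UTC-7).
Noa in UTC: 09:00-15:00, 16:00-22:00 (add 7h to convert from UTC-7).
Bianca in UTC: 09:00-14:30, 15:30-20:00 (add 6h to convert from UTC-6).
Finn in UTC: 10:30-13:30, 14:00-19:30 (add 8h to convert from UTC-8).
Yuki ∩ Xiulan: 11:30-15:00, 16:00-16:30, 17:30-20:30.
Yuki ∩ Xiulan ∩ Freya: 11:30-13:30, 17:30-20:30.
Yuki ∩ Xiulan ∩ Freya ∩ Yara: 11:30-13:30, 17:30-20:30.
Yuki ∩ Xiulan ∩ Freya ∩ Yara ∩ Noa: 11:30-13:30, 17:30-20:30.
Yuki ∩ Xiulan ∩ Freya ∩ Yara ∩ Noa ∩ Bianca: 11:30-13:30, 17:30-20:00.
Yuki ∩ Xiulan ∩ Freya ∩ Yara ∩ Noa ∩ Bianca ∩ Finn: 11:30-13:30, 17:30-19:30.
So the common availability across everyone is 11:30-13:30, 17:30-19:30.
Summing the common windows: 120 + 120 = 240 minutes.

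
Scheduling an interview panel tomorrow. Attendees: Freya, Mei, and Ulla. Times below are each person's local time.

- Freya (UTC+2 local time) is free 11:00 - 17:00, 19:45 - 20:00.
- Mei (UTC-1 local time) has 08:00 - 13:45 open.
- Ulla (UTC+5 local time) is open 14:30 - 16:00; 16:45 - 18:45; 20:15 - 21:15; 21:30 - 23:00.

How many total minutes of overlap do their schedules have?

210

Freya in UTC: 09:00-15:00, 17:45-18:00 (subtract 2h to convert from UTC+2).
Mei in UTC: 09:00-14:45 (add 1h to convert from UTC-1).
Ulla in UTC: 09:30-11:00, 11:45-13:45, 15:15-16:15, 16:30-18:00 (subtract 5h to convert from UTC+5).
Freya ∩ Mei: 09:00-14:45.
Freya ∩ Mei ∩ Ulla: 09:30-11:00, 11:45-13:45.
Those are the intersection windows.
Summing the common windows: 90 + 120 = 210 minutes.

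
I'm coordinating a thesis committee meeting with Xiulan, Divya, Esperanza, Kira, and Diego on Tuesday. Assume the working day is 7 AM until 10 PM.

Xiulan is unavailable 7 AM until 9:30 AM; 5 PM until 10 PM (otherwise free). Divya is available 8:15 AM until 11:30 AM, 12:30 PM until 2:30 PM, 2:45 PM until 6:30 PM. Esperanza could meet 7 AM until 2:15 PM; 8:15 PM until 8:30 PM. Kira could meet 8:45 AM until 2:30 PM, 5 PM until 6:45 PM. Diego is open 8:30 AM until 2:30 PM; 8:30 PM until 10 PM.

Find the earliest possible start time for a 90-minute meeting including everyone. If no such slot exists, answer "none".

Xiulan free: 09:30-17:00 (invert busy blocks within the working day).
Divya free: 08:15-11:30, 12:30-14:30, 14:45-18:30.
Esperanza free: 07:00-14:15, 20:15-20:30.
Kira free: 08:45-14:30, 17:00-18:45.
Diego free: 08:30-14:30, 20:30-22:00.
Xiulan ∩ Divya: 09:30-11:30, 12:30-14:30, 14:45-17:00.
Xiulan ∩ Divya ∩ Esperanza: 09:30-11:30, 12:30-14:15.
Xiulan ∩ Divya ∩ Esperanza ∩ Kira: 09:30-11:30, 12:30-14:15.
Xiulan ∩ Divya ∩ Esperanza ∩ Kira ∩ Diego: 09:30-11:30, 12:30-14:15.
So the common availability across everyone is 09:30-11:30, 12:30-14:15.
The first common window of at least 90 minutes is 09:30-11:30, so the earliest start is 09:30.

09:30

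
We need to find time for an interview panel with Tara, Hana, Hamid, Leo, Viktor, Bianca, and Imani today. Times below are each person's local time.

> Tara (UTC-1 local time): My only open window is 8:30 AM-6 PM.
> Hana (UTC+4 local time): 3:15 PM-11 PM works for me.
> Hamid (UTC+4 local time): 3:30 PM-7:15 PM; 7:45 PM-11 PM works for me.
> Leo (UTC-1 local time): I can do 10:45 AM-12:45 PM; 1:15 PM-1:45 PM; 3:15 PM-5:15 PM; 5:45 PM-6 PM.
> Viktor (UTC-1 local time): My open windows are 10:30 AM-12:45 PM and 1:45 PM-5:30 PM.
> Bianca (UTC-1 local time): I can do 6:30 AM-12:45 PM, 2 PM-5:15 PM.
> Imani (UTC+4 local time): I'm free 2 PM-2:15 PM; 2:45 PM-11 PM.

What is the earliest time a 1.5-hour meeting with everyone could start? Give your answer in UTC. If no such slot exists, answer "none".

11:45

Tara in UTC: 09:30-19:00 (add 1h to convert from UTC-1).
Hana in UTC: 11:15-19:00 (subtract 4h to convert from UTC+4).
Hamid in UTC: 11:30-15:15, 15:45-19:00 (subtract 4h to convert from UTC+4).
Leo in UTC: 11:45-13:45, 14:15-14:45, 16:15-18:15, 18:45-19:00 (add 1h to convert from UTC-1).
Viktor in UTC: 11:30-13:45, 14:45-18:30 (add 1h to convert from UTC-1).
Bianca in UTC: 07:30-13:45, 15:00-18:15 (add 1h to convert from UTC-1).
Imani in UTC: 10:00-10:15, 10:45-19:00 (subtract 4h to convert from UTC+4).
Tara ∩ Hana: 11:15-19:00.
Tara ∩ Hana ∩ Hamid: 11:30-15:15, 15:45-19:00.
Tara ∩ Hana ∩ Hamid ∩ Leo: 11:45-13:45, 14:15-14:45, 16:15-18:15, 18:45-19:00.
Tara ∩ Hana ∩ Hamid ∩ Leo ∩ Viktor: 11:45-13:45, 16:15-18:15.
Tara ∩ Hana ∩ Hamid ∩ Leo ∩ Viktor ∩ Bianca: 11:45-13:45, 16:15-18:15.
Tara ∩ Hana ∩ Hamid ∩ Leo ∩ Viktor ∩ Bianca ∩ Imani: 11:45-13:45, 16:15-18:15.
Those are the intersection windows.
The first common window of at least 90 minutes is 11:45-13:45, so the earliest start is 11:45.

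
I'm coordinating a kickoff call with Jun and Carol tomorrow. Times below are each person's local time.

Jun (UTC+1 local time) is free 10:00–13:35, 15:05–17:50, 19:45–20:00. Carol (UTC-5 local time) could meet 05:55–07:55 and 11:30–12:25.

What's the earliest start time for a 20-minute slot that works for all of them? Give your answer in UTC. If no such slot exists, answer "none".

Jun in UTC: 09:00-12:35, 14:05-16:50, 18:45-19:00 (subtract 1h to convert from UTC+1).
Carol in UTC: 10:55-12:55, 16:30-17:25 (add 5h to convert from UTC-5).
Jun ∩ Carol: 10:55-12:35, 16:30-16:50.
So the common availability across everyone is 10:55-12:35, 16:30-16:50.
The first common window of at least 20 minutes is 10:55-12:35, so the earliest start is 10:55.

10:55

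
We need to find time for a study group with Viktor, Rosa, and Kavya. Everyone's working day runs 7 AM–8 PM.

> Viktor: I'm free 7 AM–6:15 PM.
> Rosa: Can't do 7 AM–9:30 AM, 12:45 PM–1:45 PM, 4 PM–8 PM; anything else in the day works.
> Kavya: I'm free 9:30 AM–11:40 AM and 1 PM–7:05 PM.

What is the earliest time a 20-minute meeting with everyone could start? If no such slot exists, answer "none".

09:30

Viktor free: 07:00-18:15.
Rosa free: 09:30-12:45, 13:45-16:00 (invert busy blocks within the working day).
Kavya free: 09:30-11:40, 13:00-19:05.
Viktor ∩ Rosa: 09:30-12:45, 13:45-16:00.
Viktor ∩ Rosa ∩ Kavya: 09:30-11:40, 13:45-16:00.
The first common window of at least 20 minutes is 09:30-11:40, so the earliest start is 09:30.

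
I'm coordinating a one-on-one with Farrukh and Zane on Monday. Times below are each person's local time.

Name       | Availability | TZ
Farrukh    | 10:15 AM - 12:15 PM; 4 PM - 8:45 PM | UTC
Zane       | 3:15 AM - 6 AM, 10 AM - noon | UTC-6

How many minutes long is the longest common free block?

120

Farrukh in UTC: 10:15-12:15, 16:00-20:45.
Zane in UTC: 09:15-12:00, 16:00-18:00 (add 6h to convert from UTC-6).
Farrukh ∩ Zane: 10:15-12:00, 16:00-18:00.
Those are the intersection windows.
The longest is 16:00-18:00 at 120 minutes.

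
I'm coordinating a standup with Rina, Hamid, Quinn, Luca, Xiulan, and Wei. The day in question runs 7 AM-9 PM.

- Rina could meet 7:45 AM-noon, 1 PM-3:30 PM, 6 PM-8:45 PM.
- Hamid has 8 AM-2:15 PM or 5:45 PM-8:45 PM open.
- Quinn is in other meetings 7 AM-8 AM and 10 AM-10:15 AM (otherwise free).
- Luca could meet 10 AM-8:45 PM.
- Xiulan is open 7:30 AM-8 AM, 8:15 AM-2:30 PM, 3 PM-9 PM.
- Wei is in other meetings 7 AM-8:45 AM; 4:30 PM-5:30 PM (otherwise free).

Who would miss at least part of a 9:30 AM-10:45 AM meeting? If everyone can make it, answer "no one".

Luca, Quinn

Rina free: 07:45-12:00, 13:00-15:30, 18:00-20:45.
Hamid free: 08:00-14:15, 17:45-20:45.
Quinn free: 08:00-10:00, 10:15-21:00 (invert busy blocks within the working day).
Luca free: 10:00-20:45.
Xiulan free: 07:30-08:00, 08:15-14:30, 15:00-21:00.
Wei free: 08:45-16:30, 17:30-21:00 (invert busy blocks within the working day).
Rina: free for 09:30-10:45. Hamid: free for 09:30-10:45. Quinn: not fully free for 09:30-10:45. Luca: not fully free for 09:30-10:45. Xiulan: free for 09:30-10:45. Wei: free for 09:30-10:45.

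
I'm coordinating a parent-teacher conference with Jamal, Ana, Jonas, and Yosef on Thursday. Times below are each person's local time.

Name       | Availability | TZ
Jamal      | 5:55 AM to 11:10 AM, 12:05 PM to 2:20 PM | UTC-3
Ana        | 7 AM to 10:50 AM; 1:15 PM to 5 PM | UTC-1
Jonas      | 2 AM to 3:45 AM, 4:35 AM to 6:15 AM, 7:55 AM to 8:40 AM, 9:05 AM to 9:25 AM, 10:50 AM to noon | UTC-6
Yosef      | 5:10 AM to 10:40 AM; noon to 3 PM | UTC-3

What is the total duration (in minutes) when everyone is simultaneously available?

175

Jamal in UTC: 08:55-14:10, 15:05-17:20 (add 3h to convert from UTC-3).
Ana in UTC: 08:00-11:50, 14:15-18:00 (add 1h to convert from UTC-1).
Jonas in UTC: 08:00-09:45, 10:35-12:15, 13:55-14:40, 15:05-15:25, 16:50-18:00 (add 6h to convert from UTC-6).
Yosef in UTC: 08:10-13:40, 15:00-18:00 (add 3h to convert from UTC-3).
Jamal ∩ Ana: 08:55-11:50, 15:05-17:20.
Jamal ∩ Ana ∩ Jonas: 08:55-09:45, 10:35-11:50, 15:05-15:25, 16:50-17:20.
Jamal ∩ Ana ∩ Jonas ∩ Yosef: 08:55-09:45, 10:35-11:50, 15:05-15:25, 16:50-17:20.
Summing the common windows: 50 + 75 + 20 + 30 = 175 minutes.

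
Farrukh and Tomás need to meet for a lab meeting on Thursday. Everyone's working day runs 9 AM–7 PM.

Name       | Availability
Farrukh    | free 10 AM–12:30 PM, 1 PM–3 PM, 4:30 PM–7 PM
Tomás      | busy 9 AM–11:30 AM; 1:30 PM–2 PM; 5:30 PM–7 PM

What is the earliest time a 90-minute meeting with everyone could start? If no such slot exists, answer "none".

Farrukh free: 10:00-12:30, 13:00-15:00, 16:30-19:00.
Tomás free: 11:30-13:30, 14:00-17:30 (invert busy blocks within the working day).
Farrukh ∩ Tomás: 11:30-12:30, 13:00-13:30, 14:00-15:00, 16:30-17:30.
No common window is at least 90 minutes long.

none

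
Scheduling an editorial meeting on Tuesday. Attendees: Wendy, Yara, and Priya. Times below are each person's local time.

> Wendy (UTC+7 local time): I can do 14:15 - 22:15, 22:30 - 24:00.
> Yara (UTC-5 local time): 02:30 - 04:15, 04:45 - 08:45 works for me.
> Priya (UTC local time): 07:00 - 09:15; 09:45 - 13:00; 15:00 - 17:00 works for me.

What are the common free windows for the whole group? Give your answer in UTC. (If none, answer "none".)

Wendy in UTC: 07:15-15:15, 15:30-17:00 (subtract 7h to convert from UTC+7).
Yara in UTC: 07:30-09:15, 09:45-13:45 (add 5h to convert from UTC-5).
Priya in UTC: 07:00-09:15, 09:45-13:00, 15:00-17:00.
Wendy ∩ Yara: 07:30-09:15, 09:45-13:45.
Wendy ∩ Yara ∩ Priya: 07:30-09:15, 09:45-13:00.

07:30-09:15, 09:45-13:00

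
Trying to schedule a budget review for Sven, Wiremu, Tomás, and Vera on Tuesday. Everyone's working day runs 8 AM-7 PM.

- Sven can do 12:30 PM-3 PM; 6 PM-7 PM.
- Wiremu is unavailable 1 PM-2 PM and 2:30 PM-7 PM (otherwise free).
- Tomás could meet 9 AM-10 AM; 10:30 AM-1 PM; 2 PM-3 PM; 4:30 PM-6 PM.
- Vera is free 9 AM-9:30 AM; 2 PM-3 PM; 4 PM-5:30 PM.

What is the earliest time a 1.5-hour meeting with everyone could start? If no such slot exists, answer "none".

none

Sven free: 12:30-15:00, 18:00-19:00.
Wiremu free: 08:00-13:00, 14:00-14:30 (invert busy blocks within the working day).
Tomás free: 09:00-10:00, 10:30-13:00, 14:00-15:00, 16:30-18:00.
Vera free: 09:00-09:30, 14:00-15:00, 16:00-17:30.
Sven ∩ Wiremu: 12:30-13:00, 14:00-14:30.
Sven ∩ Wiremu ∩ Tomás: 12:30-13:00, 14:00-14:30.
Sven ∩ Wiremu ∩ Tomás ∩ Vera: 14:00-14:30.
No common window is at least 90 minutes long.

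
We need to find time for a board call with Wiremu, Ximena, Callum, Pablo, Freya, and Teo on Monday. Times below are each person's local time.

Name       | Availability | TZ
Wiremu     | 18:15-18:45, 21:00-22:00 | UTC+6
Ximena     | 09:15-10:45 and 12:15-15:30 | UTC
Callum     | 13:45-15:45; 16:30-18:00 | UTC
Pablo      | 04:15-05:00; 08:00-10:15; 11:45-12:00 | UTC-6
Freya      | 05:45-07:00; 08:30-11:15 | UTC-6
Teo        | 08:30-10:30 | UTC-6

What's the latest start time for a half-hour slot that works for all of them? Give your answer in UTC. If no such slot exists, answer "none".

15:00

Wiremu in UTC: 12:15-12:45, 15:00-16:00 (subtract 6h to convert from UTC+6).
Ximena in UTC: 09:15-10:45, 12:15-15:30.
Callum in UTC: 13:45-15:45, 16:30-18:00.
Pablo in UTC: 10:15-11:00, 14:00-16:15, 17:45-18:00 (add 6h to convert from UTC-6).
Freya in UTC: 11:45-13:00, 14:30-17:15 (add 6h to convert from UTC-6).
Teo in UTC: 14:30-16:30 (add 6h to convert from UTC-6).
Wiremu ∩ Ximena: 12:15-12:45, 15:00-15:30.
Wiremu ∩ Ximena ∩ Callum: 15:00-15:30.
Wiremu ∩ Ximena ∩ Callum ∩ Pablo: 15:00-15:30.
Wiremu ∩ Ximena ∩ Callum ∩ Pablo ∩ Freya: 15:00-15:30.
Wiremu ∩ Ximena ∩ Callum ∩ Pablo ∩ Freya ∩ Teo: 15:00-15:30.
So the common availability across everyone is 15:00-15:30.
The last common window of at least 30 minutes is 15:00-15:30; a 30-minute meeting can start as late as 15:00 and still end by 15:30.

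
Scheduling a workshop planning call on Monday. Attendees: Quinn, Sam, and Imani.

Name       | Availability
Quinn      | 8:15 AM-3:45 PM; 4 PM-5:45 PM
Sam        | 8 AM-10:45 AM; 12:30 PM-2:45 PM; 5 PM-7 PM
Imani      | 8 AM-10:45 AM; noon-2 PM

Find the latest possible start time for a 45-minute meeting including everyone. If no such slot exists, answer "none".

13:15

Quinn ∩ Sam: 08:15-10:45, 12:30-14:45, 17:00-17:45.
Quinn ∩ Sam ∩ Imani: 08:15-10:45, 12:30-14:00.
The last common window of at least 45 minutes is 12:30-14:00; a 45-minute meeting can start as late as 13:15 and still end by 14:00.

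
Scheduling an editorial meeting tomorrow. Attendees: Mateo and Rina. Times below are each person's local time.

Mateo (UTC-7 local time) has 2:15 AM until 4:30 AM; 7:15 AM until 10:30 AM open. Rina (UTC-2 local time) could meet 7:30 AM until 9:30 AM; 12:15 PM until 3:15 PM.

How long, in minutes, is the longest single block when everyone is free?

Mateo in UTC: 09:15-11:30, 14:15-17:30 (add 7h to convert from UTC-7).
Rina in UTC: 09:30-11:30, 14:15-17:15 (add 2h to convert from UTC-2).
Mateo ∩ Rina: 09:30-11:30, 14:15-17:15.
The longest is 14:15-17:15 at 180 minutes.

180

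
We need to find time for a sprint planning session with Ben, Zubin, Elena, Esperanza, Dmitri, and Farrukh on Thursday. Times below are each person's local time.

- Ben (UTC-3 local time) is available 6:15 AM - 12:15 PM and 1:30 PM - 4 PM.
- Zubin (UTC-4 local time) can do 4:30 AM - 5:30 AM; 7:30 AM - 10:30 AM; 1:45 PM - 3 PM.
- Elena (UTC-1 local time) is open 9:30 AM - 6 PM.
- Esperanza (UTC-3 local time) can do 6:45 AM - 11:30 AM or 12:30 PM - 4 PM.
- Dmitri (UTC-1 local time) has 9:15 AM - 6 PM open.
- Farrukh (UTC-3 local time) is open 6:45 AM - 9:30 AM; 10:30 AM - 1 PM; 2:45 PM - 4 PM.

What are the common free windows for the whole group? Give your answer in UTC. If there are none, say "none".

Ben in UTC: 09:15-15:15, 16:30-19:00 (add 3h to convert from UTC-3).
Zubin in UTC: 08:30-09:30, 11:30-14:30, 17:45-19:00 (add 4h to convert from UTC-4).
Elena in UTC: 10:30-19:00 (add 1h to convert from UTC-1).
Esperanza in UTC: 09:45-14:30, 15:30-19:00 (add 3h to convert from UTC-3).
Dmitri in UTC: 10:15-19:00 (add 1h to convert from UTC-1).
Farrukh in UTC: 09:45-12:30, 13:30-16:00, 17:45-19:00 (add 3h to convert from UTC-3).
Ben ∩ Zubin: 09:15-09:30, 11:30-14:30, 17:45-19:00.
Ben ∩ Zubin ∩ Elena: 11:30-14:30, 17:45-19:00.
Ben ∩ Zubin ∩ Elena ∩ Esperanza: 11:30-14:30, 17:45-19:00.
Ben ∩ Zubin ∩ Elena ∩ Esperanza ∩ Dmitri: 11:30-14:30, 17:45-19:00.
Ben ∩ Zubin ∩ Elena ∩ Esperanza ∩ Dmitri ∩ Farrukh: 11:30-12:30, 13:30-14:30, 17:45-19:00.

11:30-12:30, 13:30-14:30, 17:45-19:00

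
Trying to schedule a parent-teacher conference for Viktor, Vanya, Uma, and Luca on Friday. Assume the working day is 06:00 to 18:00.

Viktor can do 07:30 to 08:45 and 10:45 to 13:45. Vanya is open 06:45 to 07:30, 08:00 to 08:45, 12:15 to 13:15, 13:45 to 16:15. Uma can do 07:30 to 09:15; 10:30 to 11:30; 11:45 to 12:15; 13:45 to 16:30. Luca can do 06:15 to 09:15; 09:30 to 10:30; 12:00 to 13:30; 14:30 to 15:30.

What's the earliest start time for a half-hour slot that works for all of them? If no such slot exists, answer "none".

08:00

Viktor ∩ Vanya: 08:00-08:45, 12:15-13:15.
Viktor ∩ Vanya ∩ Uma: 08:00-08:45.
Viktor ∩ Vanya ∩ Uma ∩ Luca: 08:00-08:45.
The first common window of at least 30 minutes is 08:00-08:45, so the earliest start is 08:00.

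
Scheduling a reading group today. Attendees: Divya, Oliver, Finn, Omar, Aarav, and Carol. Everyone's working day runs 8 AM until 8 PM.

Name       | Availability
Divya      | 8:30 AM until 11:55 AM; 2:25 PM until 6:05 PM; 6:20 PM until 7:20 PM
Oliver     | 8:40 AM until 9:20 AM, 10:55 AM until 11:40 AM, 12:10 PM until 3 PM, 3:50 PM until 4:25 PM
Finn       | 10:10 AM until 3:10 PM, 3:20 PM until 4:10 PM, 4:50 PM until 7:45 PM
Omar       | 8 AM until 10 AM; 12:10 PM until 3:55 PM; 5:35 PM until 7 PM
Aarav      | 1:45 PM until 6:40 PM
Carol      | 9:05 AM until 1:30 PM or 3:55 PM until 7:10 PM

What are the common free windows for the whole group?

none

Divya ∩ Oliver: 08:40-09:20, 10:55-11:40, 14:25-15:00, 15:50-16:25.
Divya ∩ Oliver ∩ Finn: 10:55-11:40, 14:25-15:00, 15:50-16:10.
Divya ∩ Oliver ∩ Finn ∩ Omar: 14:25-15:00, 15:50-15:55.
Divya ∩ Oliver ∩ Finn ∩ Omar ∩ Aarav: 14:25-15:00, 15:50-15:55.
Divya ∩ Oliver ∩ Finn ∩ Omar ∩ Aarav ∩ Carol: ∅.
There is no time when everyone is free.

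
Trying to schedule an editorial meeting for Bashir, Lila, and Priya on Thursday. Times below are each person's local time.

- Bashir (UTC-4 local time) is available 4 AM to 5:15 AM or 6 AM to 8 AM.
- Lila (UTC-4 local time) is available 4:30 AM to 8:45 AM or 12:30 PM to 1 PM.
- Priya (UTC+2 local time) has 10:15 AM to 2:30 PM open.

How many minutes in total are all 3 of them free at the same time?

165

Bashir in UTC: 08:00-09:15, 10:00-12:00 (add 4h to convert from UTC-4).
Lila in UTC: 08:30-12:45, 16:30-17:00 (add 4h to convert from UTC-4).
Priya in UTC: 08:15-12:30 (subtract 2h to convert from UTC+2).
Bashir ∩ Lila: 08:30-09:15, 10:00-12:00.
Bashir ∩ Lila ∩ Priya: 08:30-09:15, 10:00-12:00.
Summing the common windows: 45 + 120 = 165 minutes.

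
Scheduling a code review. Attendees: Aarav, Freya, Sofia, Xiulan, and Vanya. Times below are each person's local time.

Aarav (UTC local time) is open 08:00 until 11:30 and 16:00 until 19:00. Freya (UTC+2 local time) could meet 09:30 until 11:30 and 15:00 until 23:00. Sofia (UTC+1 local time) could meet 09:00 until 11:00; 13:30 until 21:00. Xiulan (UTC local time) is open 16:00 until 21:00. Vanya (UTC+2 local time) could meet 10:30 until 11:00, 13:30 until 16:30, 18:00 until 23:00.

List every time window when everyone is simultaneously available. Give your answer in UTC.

Aarav in UTC: 08:00-11:30, 16:00-19:00.
Freya in UTC: 07:30-09:30, 13:00-21:00 (subtract 2h to convert from UTC+2).
Sofia in UTC: 08:00-10:00, 12:30-20:00 (subtract 1h to convert from UTC+1).
Xiulan in UTC: 16:00-21:00.
Vanya in UTC: 08:30-09:00, 11:30-14:30, 16:00-21:00 (subtract 2h to convert from UTC+2).
Aarav ∩ Freya: 08:00-09:30, 16:00-19:00.
Aarav ∩ Freya ∩ Sofia: 08:00-09:30, 16:00-19:00.
Aarav ∩ Freya ∩ Sofia ∩ Xiulan: 16:00-19:00.
Aarav ∩ Freya ∩ Sofia ∩ Xiulan ∩ Vanya: 16:00-19:00.

16:00-19:00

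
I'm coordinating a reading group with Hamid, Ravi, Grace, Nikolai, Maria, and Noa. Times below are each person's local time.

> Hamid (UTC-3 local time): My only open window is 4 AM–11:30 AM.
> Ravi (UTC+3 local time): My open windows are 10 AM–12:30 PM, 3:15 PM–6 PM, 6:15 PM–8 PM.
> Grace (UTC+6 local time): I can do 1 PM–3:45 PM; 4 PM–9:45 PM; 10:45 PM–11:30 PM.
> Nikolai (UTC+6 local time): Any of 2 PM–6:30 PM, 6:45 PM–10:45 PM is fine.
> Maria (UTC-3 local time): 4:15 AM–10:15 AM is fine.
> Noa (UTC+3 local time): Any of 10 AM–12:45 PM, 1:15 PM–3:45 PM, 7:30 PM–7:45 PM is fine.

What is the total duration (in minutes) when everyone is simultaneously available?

Hamid in UTC: 07:00-14:30 (add 3h to convert from UTC-3).
Ravi in UTC: 07:00-09:30, 12:15-15:00, 15:15-17:00 (subtract 3h to convert from UTC+3).
Grace in UTC: 07:00-09:45, 10:00-15:45, 16:45-17:30 (subtract 6h to convert from UTC+6).
Nikolai in UTC: 08:00-12:30, 12:45-16:45 (subtract 6h to convert from UTC+6).
Maria in UTC: 07:15-13:15 (add 3h to convert from UTC-3).
Noa in UTC: 07:00-09:45, 10:15-12:45, 16:30-16:45 (subtract 3h to convert from UTC+3).
Hamid ∩ Ravi: 07:00-09:30, 12:15-14:30.
Hamid ∩ Ravi ∩ Grace: 07:00-09:30, 12:15-14:30.
Hamid ∩ Ravi ∩ Grace ∩ Nikolai: 08:00-09:30, 12:15-12:30, 12:45-14:30.
Hamid ∩ Ravi ∩ Grace ∩ Nikolai ∩ Maria: 08:00-09:30, 12:15-12:30, 12:45-13:15.
Hamid ∩ Ravi ∩ Grace ∩ Nikolai ∩ Maria ∩ Noa: 08:00-09:30, 12:15-12:30.
Those are the intersection windows.
Summing the common windows: 90 + 15 = 105 minutes.

105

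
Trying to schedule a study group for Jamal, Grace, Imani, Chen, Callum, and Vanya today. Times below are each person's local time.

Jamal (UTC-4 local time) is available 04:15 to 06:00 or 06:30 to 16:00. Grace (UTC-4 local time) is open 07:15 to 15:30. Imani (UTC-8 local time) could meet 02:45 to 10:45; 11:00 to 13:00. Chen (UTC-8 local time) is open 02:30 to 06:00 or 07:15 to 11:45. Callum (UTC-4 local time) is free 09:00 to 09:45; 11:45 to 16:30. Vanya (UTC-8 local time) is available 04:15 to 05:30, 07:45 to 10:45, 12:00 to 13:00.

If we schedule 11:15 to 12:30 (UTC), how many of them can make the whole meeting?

4

Jamal in UTC: 08:15-10:00, 10:30-20:00 (add 4h to convert from UTC-4).
Grace in UTC: 11:15-19:30 (add 4h to convert from UTC-4).
Imani in UTC: 10:45-18:45, 19:00-21:00 (add 8h to convert from UTC-8).
Chen in UTC: 10:30-14:00, 15:15-19:45 (add 8h to convert from UTC-8).
Callum in UTC: 13:00-13:45, 15:45-20:30 (add 4h to convert from UTC-4).
Vanya in UTC: 12:15-13:30, 15:45-18:45, 20:00-21:00 (add 8h to convert from UTC-8).
Jamal, Grace, Imani, and Chen can make the full 11:15-12:30 slot — that's 4.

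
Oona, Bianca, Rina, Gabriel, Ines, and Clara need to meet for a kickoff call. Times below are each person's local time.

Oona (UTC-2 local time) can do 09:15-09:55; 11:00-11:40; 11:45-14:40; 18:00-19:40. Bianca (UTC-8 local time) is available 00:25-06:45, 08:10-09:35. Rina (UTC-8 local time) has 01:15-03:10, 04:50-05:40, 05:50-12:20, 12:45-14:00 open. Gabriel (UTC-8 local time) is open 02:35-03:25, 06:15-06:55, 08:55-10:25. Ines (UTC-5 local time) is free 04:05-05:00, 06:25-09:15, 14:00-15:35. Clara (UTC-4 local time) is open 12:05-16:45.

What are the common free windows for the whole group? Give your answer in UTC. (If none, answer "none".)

none

Oona in UTC: 11:15-11:55, 13:00-13:40, 13:45-16:40, 20:00-21:40 (add 2h to convert from UTC-2).
Bianca in UTC: 08:25-14:45, 16:10-17:35 (add 8h to convert from UTC-8).
Rina in UTC: 09:15-11:10, 12:50-13:40, 13:50-20:20, 20:45-22:00 (add 8h to convert from UTC-8).
Gabriel in UTC: 10:35-11:25, 14:15-14:55, 16:55-18:25 (add 8h to convert from UTC-8).
Ines in UTC: 09:05-10:00, 11:25-14:15, 19:00-20:35 (add 5h to convert from UTC-5).
Clara in UTC: 16:05-20:45 (add 4h to convert from UTC-4).
Oona ∩ Bianca: 11:15-11:55, 13:00-13:40, 13:45-14:45, 16:10-16:40.
Oona ∩ Bianca ∩ Rina: 13:00-13:40, 13:50-14:45, 16:10-16:40.
Oona ∩ Bianca ∩ Rina ∩ Gabriel: 14:15-14:45.
Oona ∩ Bianca ∩ Rina ∩ Gabriel ∩ Ines: ∅.
Oona ∩ Bianca ∩ Rina ∩ Gabriel ∩ Ines ∩ Clara: ∅.
There is no time when everyone is free.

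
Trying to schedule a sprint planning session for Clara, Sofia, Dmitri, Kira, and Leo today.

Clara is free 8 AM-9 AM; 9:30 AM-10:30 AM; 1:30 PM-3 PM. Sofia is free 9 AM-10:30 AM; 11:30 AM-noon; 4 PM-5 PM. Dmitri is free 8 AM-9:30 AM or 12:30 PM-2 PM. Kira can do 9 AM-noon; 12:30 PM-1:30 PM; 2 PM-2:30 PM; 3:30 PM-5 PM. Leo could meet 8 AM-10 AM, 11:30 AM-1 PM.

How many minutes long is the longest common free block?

0

Clara ∩ Sofia: 09:30-10:30.
Clara ∩ Sofia ∩ Dmitri: ∅.
Clara ∩ Sofia ∩ Dmitri ∩ Kira: ∅.
Clara ∩ Sofia ∩ Dmitri ∩ Kira ∩ Leo: ∅.
There is no time when everyone is free.
No common window exists, so the longest block is 0 minutes.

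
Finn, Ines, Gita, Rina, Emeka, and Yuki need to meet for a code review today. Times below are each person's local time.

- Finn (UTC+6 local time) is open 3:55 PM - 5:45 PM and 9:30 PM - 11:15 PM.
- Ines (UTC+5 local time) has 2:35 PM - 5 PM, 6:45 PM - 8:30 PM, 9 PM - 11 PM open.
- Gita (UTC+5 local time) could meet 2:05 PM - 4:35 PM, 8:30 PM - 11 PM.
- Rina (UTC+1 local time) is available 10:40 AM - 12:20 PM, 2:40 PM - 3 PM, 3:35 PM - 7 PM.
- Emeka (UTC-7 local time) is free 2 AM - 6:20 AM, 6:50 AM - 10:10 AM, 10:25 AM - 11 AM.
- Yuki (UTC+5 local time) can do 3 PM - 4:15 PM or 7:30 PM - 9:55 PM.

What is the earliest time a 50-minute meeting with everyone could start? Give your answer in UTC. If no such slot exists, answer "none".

Finn in UTC: 09:55-11:45, 15:30-17:15 (subtract 6h to convert from UTC+6).
Ines in UTC: 09:35-12:00, 13:45-15:30, 16:00-18:00 (subtract 5h to convert from UTC+5).
Gita in UTC: 09:05-11:35, 15:30-18:00 (subtract 5h to convert from UTC+5).
Rina in UTC: 09:40-11:20, 13:40-14:00, 14:35-18:00 (subtract 1h to convert from UTC+1).
Emeka in UTC: 09:00-13:20, 13:50-17:10, 17:25-18:00 (add 7h to convert from UTC-7).
Yuki in UTC: 10:00-11:15, 14:30-16:55 (subtract 5h to convert from UTC+5).
Finn ∩ Ines: 09:55-11:45, 16:00-17:15.
Finn ∩ Ines ∩ Gita: 09:55-11:35, 16:00-17:15.
Finn ∩ Ines ∩ Gita ∩ Rina: 09:55-11:20, 16:00-17:15.
Finn ∩ Ines ∩ Gita ∩ Rina ∩ Emeka: 09:55-11:20, 16:00-17:10.
Finn ∩ Ines ∩ Gita ∩ Rina ∩ Emeka ∩ Yuki: 10:00-11:15, 16:00-16:55.
Those are the intersection windows.
The first common window of at least 50 minutes is 10:00-11:15, so the earliest start is 10:00.

10:00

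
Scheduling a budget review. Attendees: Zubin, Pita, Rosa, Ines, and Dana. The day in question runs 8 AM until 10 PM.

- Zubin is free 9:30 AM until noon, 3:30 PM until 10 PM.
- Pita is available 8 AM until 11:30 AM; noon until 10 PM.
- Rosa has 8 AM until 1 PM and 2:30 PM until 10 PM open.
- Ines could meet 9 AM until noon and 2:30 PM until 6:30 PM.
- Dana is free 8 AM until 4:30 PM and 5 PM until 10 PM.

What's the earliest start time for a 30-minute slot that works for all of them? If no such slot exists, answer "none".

Zubin ∩ Pita: 09:30-11:30, 15:30-22:00.
Zubin ∩ Pita ∩ Rosa: 09:30-11:30, 15:30-22:00.
Zubin ∩ Pita ∩ Rosa ∩ Ines: 09:30-11:30, 15:30-18:30.
Zubin ∩ Pita ∩ Rosa ∩ Ines ∩ Dana: 09:30-11:30, 15:30-16:30, 17:00-18:30.
So the common availability across everyone is 09:30-11:30, 15:30-16:30, 17:00-18:30.
The first common window of at least 30 minutes is 09:30-11:30, so the earliest start is 09:30.

09:30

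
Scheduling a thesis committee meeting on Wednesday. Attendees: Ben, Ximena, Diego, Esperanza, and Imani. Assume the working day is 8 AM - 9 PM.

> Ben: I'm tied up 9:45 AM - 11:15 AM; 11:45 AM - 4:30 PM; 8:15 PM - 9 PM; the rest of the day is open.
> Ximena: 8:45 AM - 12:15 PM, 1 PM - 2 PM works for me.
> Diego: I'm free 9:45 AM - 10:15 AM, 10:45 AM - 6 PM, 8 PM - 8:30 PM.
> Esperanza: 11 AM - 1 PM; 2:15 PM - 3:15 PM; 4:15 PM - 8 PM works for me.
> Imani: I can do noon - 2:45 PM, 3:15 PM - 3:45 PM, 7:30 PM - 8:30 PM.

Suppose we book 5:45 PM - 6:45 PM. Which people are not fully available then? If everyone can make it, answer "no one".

Ben free: 08:00-09:45, 11:15-11:45, 16:30-20:15 (invert busy blocks within the working day).
Ximena free: 08:45-12:15, 13:00-14:00.
Diego free: 09:45-10:15, 10:45-18:00, 20:00-20:30.
Esperanza free: 11:00-13:00, 14:15-15:15, 16:15-20:00.
Imani free: 12:00-14:45, 15:15-15:45, 19:30-20:30.
Ben: free for 17:45-18:45. Ximena: not fully free for 17:45-18:45. Diego: not fully free for 17:45-18:45. Esperanza: free for 17:45-18:45. Imani: not fully free for 17:45-18:45.

Diego, Imani, Ximena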